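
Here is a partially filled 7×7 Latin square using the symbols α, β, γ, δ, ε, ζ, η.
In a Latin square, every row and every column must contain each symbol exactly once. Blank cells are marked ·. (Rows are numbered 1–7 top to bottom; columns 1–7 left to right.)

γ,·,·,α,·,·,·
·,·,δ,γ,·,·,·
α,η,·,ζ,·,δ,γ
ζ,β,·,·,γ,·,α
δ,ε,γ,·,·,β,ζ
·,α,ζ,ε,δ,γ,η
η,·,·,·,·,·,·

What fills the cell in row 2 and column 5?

η

Row 2, column 2: row 2 has {γ, δ} and column 2 has {α, β, ε, η}, leaving only ζ.
Row 1, column 2: row 1 has {α, γ} and column 2 has {α, β, ε, ζ, η}, leaving only δ.
Row 5, column 4: row 5 has {β, γ, δ, ε, ζ} and column 4 has {α, γ, ε, ζ}, leaving only η.
Row 4, column 4: row 4 has {α, β, γ, ζ} and column 4 has {α, γ, ε, ζ, η}, leaving only δ.
Row 5, column 5: row 5 has {β, γ, δ, ε, ζ, η} and column 5 has {γ, δ}, leaving only α.
Row 6, column 1: row 6 has {α, γ, δ, ε, ζ, η} and column 1 has {α, γ, δ, ζ, η}, leaving only β.
Row 2, column 1: row 2 has {γ, δ, ζ} and column 1 has {α, β, γ, δ, ζ, η}, leaving only ε.
Row 2, column 7: row 2 has {γ, δ, ε, ζ} and column 7 has {α, γ, ζ, η}, leaving only β.
Row 2 already has {β, γ, δ, ε, ζ} and column 5 already has {α, γ, δ}, so row 2, column 5 must be η.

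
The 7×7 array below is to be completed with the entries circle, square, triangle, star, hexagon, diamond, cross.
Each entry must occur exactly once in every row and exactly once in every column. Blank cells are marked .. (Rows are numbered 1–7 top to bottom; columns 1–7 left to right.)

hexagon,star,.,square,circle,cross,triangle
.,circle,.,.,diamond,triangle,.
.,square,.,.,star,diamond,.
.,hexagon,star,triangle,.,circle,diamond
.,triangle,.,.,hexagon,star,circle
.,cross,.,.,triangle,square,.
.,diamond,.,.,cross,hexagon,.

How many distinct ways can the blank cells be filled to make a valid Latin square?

Row 1, column 3: eliminating its row and column leaves {diamond}.
Row 2, column 1: eliminating its row and column leaves {square, star, cross}.
Row 2, column 3: eliminating its row and column leaves {square, hexagon, cross}.
Row 2, column 4: eliminating its row and column leaves {star, hexagon, cross}.
Row 2, column 7: eliminating its row and column leaves {square, star, hexagon, cross}.
Row 3, column 1: eliminating its row and column leaves {circle, triangle, cross}.
Row 3, column 3: eliminating its row and column leaves {circle, triangle, hexagon, cross}.
Row 3, column 4: eliminating its row and column leaves {circle, hexagon, cross}.
Row 3, column 7: eliminating its row and column leaves {hexagon, cross}.
Row 4, column 1: eliminating its row and column leaves {square, cross}.
Row 4, column 5: eliminating its row and column leaves {square}.
Row 5, column 1: eliminating its row and column leaves {square, diamond, cross}.
Row 5, column 3: eliminating its row and column leaves {square, diamond, cross}.
Row 5, column 4: eliminating its row and column leaves {diamond, cross}.
Row 6, column 1: eliminating its row and column leaves {circle, star, diamond}.
Row 6, column 3: eliminating its row and column leaves {circle, hexagon, diamond}.
Row 6, column 4: eliminating its row and column leaves {circle, star, hexagon, diamond}.
Row 6, column 7: eliminating its row and column leaves {star, hexagon}.
Row 7, column 1: eliminating its row and column leaves {circle, square, triangle, star}.
Row 7, column 3: eliminating its row and column leaves {circle, square, triangle}.
Row 7, column 4: eliminating its row and column leaves {circle, star}.
Row 7, column 7: eliminating its row and column leaves {square, star}.
Enumerating the assignments across these blanks that avoid any row or column repeat gives 8 completions.

8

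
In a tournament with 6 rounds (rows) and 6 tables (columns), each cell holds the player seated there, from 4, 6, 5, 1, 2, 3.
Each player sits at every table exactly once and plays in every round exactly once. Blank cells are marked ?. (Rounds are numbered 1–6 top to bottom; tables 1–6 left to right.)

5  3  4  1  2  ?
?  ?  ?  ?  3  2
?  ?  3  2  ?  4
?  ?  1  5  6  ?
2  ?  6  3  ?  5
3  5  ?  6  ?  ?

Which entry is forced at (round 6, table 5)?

4

Round 1, table 6: round 1 has {4, 5, 1, 2, 3} and table 6 has {4, 5, 2}, leaving only 6.
Round 2, table 3: round 2 has {2, 3} and table 3 has {4, 6, 1, 3}, leaving only 5.
Round 2, table 4: round 2 has {5, 2, 3} and table 4 has {6, 5, 1, 2, 3}, leaving only 4.
Round 4, table 1: round 4 has {6, 5, 1} and table 1 has {5, 2, 3}, leaving only 4.
Round 4, table 2: round 4 has {4, 6, 5, 1} and table 2 has {5, 3}, leaving only 2.
Round 4, table 6: round 4 has {4, 6, 5, 1, 2} and table 6 has {4, 6, 5, 2}, leaving only 3.
Round 6, table 3: round 6 has {6, 5, 3} and table 3 has {4, 6, 5, 1, 3}, leaving only 2.
Round 6, table 6: round 6 has {6, 5, 2, 3} and table 6 has {4, 6, 5, 2, 3}, leaving only 1.
Round 6 already has {6, 5, 1, 2, 3} and table 5 already has {6, 2, 3}, so round 6, table 5 must be 4.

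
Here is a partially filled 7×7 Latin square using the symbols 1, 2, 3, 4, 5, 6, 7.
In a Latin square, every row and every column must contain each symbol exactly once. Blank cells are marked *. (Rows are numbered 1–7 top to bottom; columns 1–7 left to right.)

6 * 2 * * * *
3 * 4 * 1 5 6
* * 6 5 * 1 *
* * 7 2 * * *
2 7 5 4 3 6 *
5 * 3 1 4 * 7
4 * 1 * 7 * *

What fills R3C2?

Row 1, column 5: row 1 has {2, 6} and column 5 has {1, 3, 4, 7}, leaving only 5.
Row 2, column 2: row 2 has {1, 3, 4, 5, 6} and column 2 has {7}, leaving only 2.
Row 2, column 4: row 2 has {1, 2, 3, 4, 5, 6} and column 4 has {1, 2, 4, 5}, leaving only 7.
Row 1, column 4: row 1 has {2, 5, 6} and column 4 has {1, 2, 4, 5, 7}, leaving only 3.
Row 3, column 1: row 3 has {1, 5, 6} and column 1 has {2, 3, 4, 5, 6}, leaving only 7.
Row 3, column 5: row 3 has {1, 5, 6, 7} and column 5 has {1, 3, 4, 5, 7}, leaving only 2.
Row 4, column 1: row 4 has {2, 7} and column 1 has {2, 3, 4, 5, 6, 7}, leaving only 1.
Row 4, column 5: row 4 has {1, 2, 7} and column 5 has {1, 2, 3, 4, 5, 7}, leaving only 6.
Row 5, column 7: row 5 has {2, 3, 4, 5, 6, 7} and column 7 has {6, 7}, leaving only 1.
Row 1, column 7: row 1 has {2, 3, 5, 6} and column 7 has {1, 6, 7}, leaving only 4.
Row 1, column 2: row 1 has {2, 3, 4, 5, 6} and column 2 has {2, 7}, leaving only 1.
Row 1, column 6: row 1 has {1, 2, 3, 4, 5, 6} and column 6 has {1, 5, 6}, leaving only 7.
Row 3, column 7: row 3 has {1, 2, 5, 6, 7} and column 7 has {1, 4, 6, 7}, leaving only 3.
Row 3 already has {1, 2, 3, 5, 6, 7} and column 2 already has {1, 2, 7}, so row 3, column 2 must be 4.

4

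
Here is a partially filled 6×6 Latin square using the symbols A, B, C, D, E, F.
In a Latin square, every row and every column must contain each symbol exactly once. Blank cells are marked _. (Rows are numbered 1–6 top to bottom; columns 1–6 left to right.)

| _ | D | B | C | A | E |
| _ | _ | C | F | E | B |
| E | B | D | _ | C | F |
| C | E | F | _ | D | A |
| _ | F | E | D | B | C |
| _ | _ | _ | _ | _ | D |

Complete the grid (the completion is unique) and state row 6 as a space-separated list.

Row 6, column 3: row 6 has {D} and column 3 has {B, C, D, E, F}, leaving only A.
Row 6, column 2: row 6 has {A, D} and column 2 has {B, D, E, F}, leaving only C.
Row 6, column 5: row 6 has {A, C, D} and column 5 has {A, B, C, D, E}, leaving only F.
Row 6, column 1: row 6 has {A, C, D, F} and column 1 has {C, E}, leaving only B.
Row 6, column 4: row 6 has {A, B, C, D, F} and column 4 has {C, D, F}, leaving only E.
So row 6 reads: B C A E F D.

B C A E F D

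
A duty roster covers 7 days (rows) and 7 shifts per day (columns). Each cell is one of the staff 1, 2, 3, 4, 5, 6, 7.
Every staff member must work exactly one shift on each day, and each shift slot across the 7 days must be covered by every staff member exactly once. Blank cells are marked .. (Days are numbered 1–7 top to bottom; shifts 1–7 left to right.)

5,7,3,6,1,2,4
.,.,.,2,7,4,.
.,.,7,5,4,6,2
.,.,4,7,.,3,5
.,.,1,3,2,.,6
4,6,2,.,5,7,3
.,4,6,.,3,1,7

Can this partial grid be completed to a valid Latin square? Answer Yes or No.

No

Day 7, shift 4: day 7 together with shift 4 already contain {1, 2, 3, 4, 5, 6, 7} — every symbol — so nothing can go there. The grid has no valid completion.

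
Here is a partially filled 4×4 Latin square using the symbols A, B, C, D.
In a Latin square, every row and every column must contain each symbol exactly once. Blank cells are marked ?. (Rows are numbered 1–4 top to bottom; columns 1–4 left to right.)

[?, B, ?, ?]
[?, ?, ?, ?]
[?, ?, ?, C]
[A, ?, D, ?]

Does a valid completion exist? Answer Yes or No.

No row or column among the givens repeats a symbol, and propagating forced cells runs into no contradiction.
One valid completion exists (for instance, D B C A / C A B D / B D A C / A C D B).

Yes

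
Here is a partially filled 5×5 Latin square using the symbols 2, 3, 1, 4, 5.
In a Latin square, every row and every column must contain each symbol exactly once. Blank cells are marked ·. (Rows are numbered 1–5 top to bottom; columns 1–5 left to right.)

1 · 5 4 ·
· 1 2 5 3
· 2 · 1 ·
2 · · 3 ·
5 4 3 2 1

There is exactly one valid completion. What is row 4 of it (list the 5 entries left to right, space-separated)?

Row 4, column 2: row 4 has {2, 3} and column 2 has {2, 1, 4}, leaving only 5.
Row 4, column 5: row 4 has {2, 3, 5} and column 5 has {3, 1}, leaving only 4.
Row 4, column 3: row 4 has {2, 3, 4, 5} and column 3 has {2, 3, 5}, leaving only 1.
So row 4 reads: 2 5 1 3 4.

2 5 1 3 4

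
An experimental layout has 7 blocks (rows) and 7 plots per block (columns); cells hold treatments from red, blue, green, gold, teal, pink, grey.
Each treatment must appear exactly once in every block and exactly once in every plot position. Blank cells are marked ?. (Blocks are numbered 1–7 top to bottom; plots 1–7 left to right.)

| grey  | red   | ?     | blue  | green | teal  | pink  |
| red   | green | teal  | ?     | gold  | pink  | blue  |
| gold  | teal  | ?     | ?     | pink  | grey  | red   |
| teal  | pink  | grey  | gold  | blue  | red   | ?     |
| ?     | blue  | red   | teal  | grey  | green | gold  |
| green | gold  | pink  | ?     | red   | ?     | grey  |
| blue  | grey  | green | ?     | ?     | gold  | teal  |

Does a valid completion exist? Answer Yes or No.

No

Block 6, plot 4: block 6 together with plot 4 already contain {red, blue, green, gold, teal, pink, grey} — every symbol — so nothing can go there. The grid has no valid completion.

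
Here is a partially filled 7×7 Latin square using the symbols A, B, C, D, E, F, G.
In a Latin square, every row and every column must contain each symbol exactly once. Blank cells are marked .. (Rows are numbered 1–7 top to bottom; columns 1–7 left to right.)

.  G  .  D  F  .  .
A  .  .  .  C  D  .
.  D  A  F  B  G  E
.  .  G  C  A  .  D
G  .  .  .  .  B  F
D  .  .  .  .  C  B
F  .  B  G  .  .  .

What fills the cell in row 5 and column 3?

Row 2, column 7: row 2 has {A, C, D} and column 7 has {B, D, E, F}, leaving only G.
Row 3, column 1: row 3 has {A, B, D, E, F, G} and column 1 has {A, D, F, G}, leaving only C.
Row 5, column 3 is narrowed to {C, D, E}.
If it were C, then row 6, column 3 would be left with no valid symbol.
If it were E, then row 6, column 3 would be left with no valid symbol.
So row 5, column 3 must be D.

D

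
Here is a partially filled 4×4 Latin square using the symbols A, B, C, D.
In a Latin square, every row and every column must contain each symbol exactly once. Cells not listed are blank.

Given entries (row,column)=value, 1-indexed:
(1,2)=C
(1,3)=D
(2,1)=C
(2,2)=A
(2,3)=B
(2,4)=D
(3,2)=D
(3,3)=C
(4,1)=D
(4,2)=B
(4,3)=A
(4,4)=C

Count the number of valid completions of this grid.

Row 1, column 1: eliminating its row and column leaves {A, B}.
Row 1, column 4: eliminating its row and column leaves {A, B}.
Row 3, column 1: eliminating its row and column leaves {A, B}.
Row 3, column 4: eliminating its row and column leaves {A, B}.
Enumerating the assignments across these blanks that avoid any row or column repeat gives 2 completions.

2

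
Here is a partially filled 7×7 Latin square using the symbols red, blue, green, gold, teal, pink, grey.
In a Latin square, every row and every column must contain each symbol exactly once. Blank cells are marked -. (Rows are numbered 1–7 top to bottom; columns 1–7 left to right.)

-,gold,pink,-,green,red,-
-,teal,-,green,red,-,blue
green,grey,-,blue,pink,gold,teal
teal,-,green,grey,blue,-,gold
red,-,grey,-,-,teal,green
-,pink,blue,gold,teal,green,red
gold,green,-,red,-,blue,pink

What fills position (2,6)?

grey

Row 1, column 4: row 1 has {red, green, gold, pink} and column 4 has {red, blue, green, gold, grey}, leaving only teal.
Row 1, column 7: row 1 has {red, green, gold, teal, pink} and column 7 has {red, blue, green, gold, teal, pink}, leaving only grey.
Row 1, column 1: row 1 has {red, green, gold, teal, pink, grey} and column 1 has {red, green, gold, teal}, leaving only blue.
Row 2, column 3: row 2 has {red, blue, green, teal} and column 3 has {blue, green, pink, grey}, leaving only gold.
Row 3, column 3: row 3 has {blue, green, gold, teal, pink, grey} and column 3 has {blue, green, gold, pink, grey}, leaving only red.
Row 4, column 2: row 4 has {blue, green, gold, teal, grey} and column 2 has {green, gold, teal, pink, grey}, leaving only red.
Row 4, column 6: row 4 has {red, blue, green, gold, teal, grey} and column 6 has {red, blue, green, gold, teal}, leaving only pink.
Row 2 already has {red, blue, green, gold, teal} and column 6 already has {red, blue, green, gold, teal, pink}, so row 2, column 6 must be grey.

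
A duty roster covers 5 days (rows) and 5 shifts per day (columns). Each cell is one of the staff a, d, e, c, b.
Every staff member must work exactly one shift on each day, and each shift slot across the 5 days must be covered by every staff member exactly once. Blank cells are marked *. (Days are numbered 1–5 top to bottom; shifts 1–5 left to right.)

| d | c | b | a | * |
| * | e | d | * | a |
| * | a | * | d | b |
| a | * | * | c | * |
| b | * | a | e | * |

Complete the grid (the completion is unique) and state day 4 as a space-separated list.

a b e c d

Day 4, shift 3: day 4 has {a, c} and shift 3 has {a, d, b}, leaving only e.
Day 4, shift 5: day 4 has {a, e, c} and shift 5 has {a, b}, leaving only d.
Day 4, shift 2: day 4 has {a, d, e, c} and shift 2 has {a, e, c}, leaving only b.
So day 4 reads: a b e c d.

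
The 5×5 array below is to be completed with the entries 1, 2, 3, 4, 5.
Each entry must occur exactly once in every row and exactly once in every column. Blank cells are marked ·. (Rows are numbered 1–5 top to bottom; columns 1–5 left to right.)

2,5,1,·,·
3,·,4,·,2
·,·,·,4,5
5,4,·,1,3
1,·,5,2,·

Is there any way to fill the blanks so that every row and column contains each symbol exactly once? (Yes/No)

No

Row 3, column 1: row 3 together with column 1 already contain {1, 2, 3, 4, 5} — every symbol — so nothing can go there. The grid has no valid completion.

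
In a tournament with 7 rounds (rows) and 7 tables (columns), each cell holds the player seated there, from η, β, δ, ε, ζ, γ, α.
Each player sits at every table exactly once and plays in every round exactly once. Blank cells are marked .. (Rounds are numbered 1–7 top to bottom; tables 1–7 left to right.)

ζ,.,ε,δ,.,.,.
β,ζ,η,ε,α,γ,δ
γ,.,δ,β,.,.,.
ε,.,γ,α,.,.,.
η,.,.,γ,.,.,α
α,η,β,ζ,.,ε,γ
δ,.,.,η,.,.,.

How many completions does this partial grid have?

Round 1, table 2: eliminating its round and table leaves {β, γ, α}.
Round 1, table 5: eliminating its round and table leaves {η, β, γ}.
Round 1, table 6: eliminating its round and table leaves {η, β, α}.
Round 1, table 7: eliminating its round and table leaves {η, β}.
Round 3, table 2: eliminating its round and table leaves {ε, α}.
Round 3, table 5: eliminating its round and table leaves {η, ε, ζ}.
Round 3, table 6: eliminating its round and table leaves {η, ζ, α}.
Round 3, table 7: eliminating its round and table leaves {η, ε, ζ}.
Round 4, table 2: eliminating its round and table leaves {β, δ}.
Round 4, table 5: eliminating its round and table leaves {η, β, δ, ζ}.
Round 4, table 6: eliminating its round and table leaves {η, β, δ, ζ}.
Round 4, table 7: eliminating its round and table leaves {η, β, ζ}.
Round 5, table 2: eliminating its round and table leaves {β, δ, ε}.
Round 5, table 3: eliminating its round and table leaves {ζ}.
Round 5, table 5: eliminating its round and table leaves {β, δ, ε, ζ}.
Round 5, table 6: eliminating its round and table leaves {β, δ, ζ}.
Round 6, table 5: eliminating its round and table leaves {δ}.
Round 7, table 2: eliminating its round and table leaves {β, ε, γ, α}.
Round 7, table 3: eliminating its round and table leaves {ζ, α}.
Round 7, table 5: eliminating its round and table leaves {β, ε, ζ, γ}.
Round 7, table 6: eliminating its round and table leaves {β, ζ, α}.
Round 7, table 7: eliminating its round and table leaves {β, ε, ζ}.
Enumerating the assignments across these blanks that avoid any round or table repeat gives 16 completions.

16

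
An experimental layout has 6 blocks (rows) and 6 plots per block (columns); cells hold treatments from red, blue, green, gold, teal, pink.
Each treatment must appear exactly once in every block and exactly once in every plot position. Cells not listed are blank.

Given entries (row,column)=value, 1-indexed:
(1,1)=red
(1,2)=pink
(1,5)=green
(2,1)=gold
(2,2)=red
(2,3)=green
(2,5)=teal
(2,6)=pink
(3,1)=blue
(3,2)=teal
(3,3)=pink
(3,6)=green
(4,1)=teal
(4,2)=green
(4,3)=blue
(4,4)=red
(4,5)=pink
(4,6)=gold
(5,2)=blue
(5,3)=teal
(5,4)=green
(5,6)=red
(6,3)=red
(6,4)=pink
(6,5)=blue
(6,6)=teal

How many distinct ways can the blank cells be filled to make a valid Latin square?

Block 1, plot 3: eliminating its block and plot leaves {gold}.
Block 1, plot 4: eliminating its block and plot leaves {blue, gold, teal}.
Block 1, plot 6: eliminating its block and plot leaves {blue}.
Block 2, plot 4: eliminating its block and plot leaves {blue}.
Block 3, plot 4: eliminating its block and plot leaves {gold}.
Block 3, plot 5: eliminating its block and plot leaves {red, gold}.
Block 5, plot 1: eliminating its block and plot leaves {pink}.
Block 5, plot 5: eliminating its block and plot leaves {gold}.
Block 6, plot 1: eliminating its block and plot leaves {green}.
Block 6, plot 2: eliminating its block and plot leaves {gold}.
Only one assignment across all blanks avoids any block or plot repeat, giving 1 completion.

1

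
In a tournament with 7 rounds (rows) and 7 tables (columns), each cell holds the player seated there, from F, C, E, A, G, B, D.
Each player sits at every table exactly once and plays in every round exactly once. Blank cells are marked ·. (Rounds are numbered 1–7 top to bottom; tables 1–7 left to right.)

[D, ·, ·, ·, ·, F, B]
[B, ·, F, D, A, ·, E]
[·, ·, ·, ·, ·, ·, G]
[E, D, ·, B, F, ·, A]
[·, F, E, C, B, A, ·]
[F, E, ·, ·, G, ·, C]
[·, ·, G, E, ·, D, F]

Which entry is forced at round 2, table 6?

C

Round 4, table 3: round 4 has {F, E, A, B, D} and table 3 has {F, E, G}, leaving only C.
Round 1, table 3: round 1 has {F, B, D} and table 3 has {F, C, E, G}, leaving only A.
Round 1, table 4: round 1 has {F, A, B, D} and table 4 has {C, E, B, D}, leaving only G.
Round 1, table 2: round 1 has {F, A, G, B, D} and table 2 has {F, E, D}, leaving only C.
Round 1, table 5: round 1 has {F, C, A, G, B, D} and table 5 has {F, A, G, B}, leaving only E.
Round 2, table 2: round 2 has {F, E, A, B, D} and table 2 has {F, C, E, D}, leaving only G.
Round 2 already has {F, E, A, G, B, D} and table 6 already has {F, A, D}, so round 2, table 6 must be C.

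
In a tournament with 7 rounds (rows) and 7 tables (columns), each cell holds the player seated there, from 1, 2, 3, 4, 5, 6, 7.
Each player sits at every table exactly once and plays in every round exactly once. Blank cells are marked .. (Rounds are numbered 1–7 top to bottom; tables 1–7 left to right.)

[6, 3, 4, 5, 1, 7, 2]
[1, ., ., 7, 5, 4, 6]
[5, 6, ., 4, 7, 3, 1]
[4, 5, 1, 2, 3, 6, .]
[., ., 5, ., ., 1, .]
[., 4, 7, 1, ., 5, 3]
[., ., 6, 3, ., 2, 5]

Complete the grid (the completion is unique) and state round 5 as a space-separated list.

Round 5, table 4: round 5 has {1, 5} and table 4 has {1, 2, 3, 4, 5, 7}, leaving only 6.
Round 2, table 2: round 2 has {1, 4, 5, 6, 7} and table 2 has {3, 4, 5, 6}, leaving only 2.
Round 5, table 2: round 5 has {1, 5, 6} and table 2 has {2, 3, 4, 5, 6}, leaving only 7.
Round 5, table 7: round 5 has {1, 5, 6, 7} and table 7 has {1, 2, 3, 5, 6}, leaving only 4.
Round 5, table 5: round 5 has {1, 4, 5, 6, 7} and table 5 has {1, 3, 5, 7}, leaving only 2.
Round 5, table 1: round 5 has {1, 2, 4, 5, 6, 7} and table 1 has {1, 4, 5, 6}, leaving only 3.
So round 5 reads: 3 7 5 6 2 1 4.

3 7 5 6 2 1 4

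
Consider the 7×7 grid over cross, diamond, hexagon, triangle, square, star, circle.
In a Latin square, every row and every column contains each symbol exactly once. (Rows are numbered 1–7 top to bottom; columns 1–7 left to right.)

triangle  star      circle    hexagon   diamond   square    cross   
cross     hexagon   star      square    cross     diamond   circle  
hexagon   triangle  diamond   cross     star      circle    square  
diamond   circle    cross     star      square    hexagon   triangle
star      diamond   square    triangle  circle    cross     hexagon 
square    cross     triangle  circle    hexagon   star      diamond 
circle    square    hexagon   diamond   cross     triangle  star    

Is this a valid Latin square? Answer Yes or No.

No

Column 5 contains cross twice (at rows 2 and 7), so it is not a permutation.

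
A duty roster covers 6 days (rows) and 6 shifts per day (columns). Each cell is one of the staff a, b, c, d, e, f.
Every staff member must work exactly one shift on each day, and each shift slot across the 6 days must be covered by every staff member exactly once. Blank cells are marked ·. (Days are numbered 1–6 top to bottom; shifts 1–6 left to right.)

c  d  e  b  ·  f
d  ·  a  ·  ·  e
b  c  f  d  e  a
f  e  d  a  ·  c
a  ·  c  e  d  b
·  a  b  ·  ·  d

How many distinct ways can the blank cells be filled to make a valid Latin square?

2

Day 1, shift 5: eliminating its day and shift leaves {a}.
Day 2, shift 2: eliminating its day and shift leaves {b, f}.
Day 2, shift 4: eliminating its day and shift leaves {c, f}.
Day 2, shift 5: eliminating its day and shift leaves {b, c, f}.
Day 4, shift 5: eliminating its day and shift leaves {b}.
Day 5, shift 2: eliminating its day and shift leaves {f}.
Day 6, shift 1: eliminating its day and shift leaves {e}.
Day 6, shift 4: eliminating its day and shift leaves {c, f}.
Day 6, shift 5: eliminating its day and shift leaves {c, f}.
Enumerating the assignments across these blanks that avoid any day or shift repeat gives 2 completions.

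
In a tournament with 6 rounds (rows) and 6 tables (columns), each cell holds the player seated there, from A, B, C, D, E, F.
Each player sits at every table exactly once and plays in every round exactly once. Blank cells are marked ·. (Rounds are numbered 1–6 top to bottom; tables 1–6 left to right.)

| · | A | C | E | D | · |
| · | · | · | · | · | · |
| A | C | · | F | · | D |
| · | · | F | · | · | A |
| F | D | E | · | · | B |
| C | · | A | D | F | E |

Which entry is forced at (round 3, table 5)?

Round 1, table 1: round 1 has {A, C, D, E} and table 1 has {A, C, F}, leaving only B.
Round 1, table 6: round 1 has {A, B, C, D, E} and table 6 has {A, B, D, E}, leaving only F.
Round 2, table 6: round 2 has {} and table 6 has {A, B, D, E, F}, leaving only C.
Round 3, table 3: round 3 has {A, C, D, F} and table 3 has {A, C, E, F}, leaving only B.
Round 3 already has {A, B, C, D, F} and table 5 already has {D, F}, so round 3, table 5 must be E.

E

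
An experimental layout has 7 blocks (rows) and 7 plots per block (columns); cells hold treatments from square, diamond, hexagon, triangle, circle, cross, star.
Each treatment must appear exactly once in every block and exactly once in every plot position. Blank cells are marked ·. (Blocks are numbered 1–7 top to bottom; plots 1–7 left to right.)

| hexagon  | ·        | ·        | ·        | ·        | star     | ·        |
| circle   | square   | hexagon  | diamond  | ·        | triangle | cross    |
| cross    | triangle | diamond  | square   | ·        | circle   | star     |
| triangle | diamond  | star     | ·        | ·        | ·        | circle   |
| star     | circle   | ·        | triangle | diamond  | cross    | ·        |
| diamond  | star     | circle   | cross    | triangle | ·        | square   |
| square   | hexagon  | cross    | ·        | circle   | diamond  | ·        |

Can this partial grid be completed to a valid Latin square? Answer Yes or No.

Yes

No block or plot among the givens repeats a symbol, and propagating forced cells runs into no contradiction.
One valid completion exists (for instance, hexagon cross triangle circle square star diamond / circle square hexagon diamond star triangle cross / cross triangle diamond square hexagon circle star / triangle diamond star hexagon cross square circle / star circle square triangle diamond cross hexagon / diamond star circle cross triangle hexagon square / square hexagon cross star circle diamond triangle).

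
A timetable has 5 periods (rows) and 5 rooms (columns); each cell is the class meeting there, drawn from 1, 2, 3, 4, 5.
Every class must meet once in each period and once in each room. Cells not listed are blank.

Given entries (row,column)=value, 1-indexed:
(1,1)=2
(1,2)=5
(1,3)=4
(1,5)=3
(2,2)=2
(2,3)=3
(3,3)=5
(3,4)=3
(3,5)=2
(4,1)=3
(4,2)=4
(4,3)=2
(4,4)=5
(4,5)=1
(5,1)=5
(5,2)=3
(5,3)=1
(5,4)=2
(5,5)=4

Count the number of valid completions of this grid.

1

Period 1, room 4: eliminating its period and room leaves {1}.
Period 2, room 1: eliminating its period and room leaves {1, 4}.
Period 2, room 4: eliminating its period and room leaves {1, 4}.
Period 2, room 5: eliminating its period and room leaves {5}.
Period 3, room 1: eliminating its period and room leaves {1, 4}.
Period 3, room 2: eliminating its period and room leaves {1}.
Only one assignment across all blanks avoids any period or room repeat, giving 1 completion.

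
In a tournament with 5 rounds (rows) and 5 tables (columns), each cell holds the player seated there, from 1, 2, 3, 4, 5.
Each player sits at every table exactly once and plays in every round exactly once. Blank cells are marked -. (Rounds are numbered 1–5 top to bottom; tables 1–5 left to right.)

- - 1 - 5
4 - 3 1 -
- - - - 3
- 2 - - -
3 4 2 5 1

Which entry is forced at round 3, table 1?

5

Round 1, table 1: round 1 has {1, 5} and table 1 has {3, 4}, leaving only 2.
Round 1, table 2: round 1 has {1, 2, 5} and table 2 has {2, 4}, leaving only 3.
Round 1, table 4: round 1 has {1, 2, 3, 5} and table 4 has {1, 5}, leaving only 4.
Round 2, table 2: round 2 has {1, 3, 4} and table 2 has {2, 3, 4}, leaving only 5.
Round 2, table 5: round 2 has {1, 3, 4, 5} and table 5 has {1, 3, 5}, leaving only 2.
Round 3, table 2: round 3 has {3} and table 2 has {2, 3, 4, 5}, leaving only 1.
Round 3 already has {1, 3} and table 1 already has {2, 3, 4}, so round 3, table 1 must be 5.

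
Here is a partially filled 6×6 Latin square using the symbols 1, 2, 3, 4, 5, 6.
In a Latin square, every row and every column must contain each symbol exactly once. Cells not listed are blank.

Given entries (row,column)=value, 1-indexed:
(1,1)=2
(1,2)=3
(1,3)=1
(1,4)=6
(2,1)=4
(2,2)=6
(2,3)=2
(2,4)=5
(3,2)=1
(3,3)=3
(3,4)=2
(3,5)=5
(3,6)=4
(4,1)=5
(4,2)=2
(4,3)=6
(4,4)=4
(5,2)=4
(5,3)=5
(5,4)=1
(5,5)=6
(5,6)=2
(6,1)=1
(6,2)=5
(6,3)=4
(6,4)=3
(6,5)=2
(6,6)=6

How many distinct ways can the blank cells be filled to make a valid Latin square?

2

Row 1, column 5: eliminating its row and column leaves {4}.
Row 1, column 6: eliminating its row and column leaves {5}.
Row 2, column 5: eliminating its row and column leaves {1, 3}.
Row 2, column 6: eliminating its row and column leaves {1, 3}.
Row 3, column 1: eliminating its row and column leaves {6}.
Row 4, column 5: eliminating its row and column leaves {1, 3}.
Row 4, column 6: eliminating its row and column leaves {1, 3}.
Row 5, column 1: eliminating its row and column leaves {3}.
Enumerating the assignments across these blanks that avoid any row or column repeat gives 2 completions.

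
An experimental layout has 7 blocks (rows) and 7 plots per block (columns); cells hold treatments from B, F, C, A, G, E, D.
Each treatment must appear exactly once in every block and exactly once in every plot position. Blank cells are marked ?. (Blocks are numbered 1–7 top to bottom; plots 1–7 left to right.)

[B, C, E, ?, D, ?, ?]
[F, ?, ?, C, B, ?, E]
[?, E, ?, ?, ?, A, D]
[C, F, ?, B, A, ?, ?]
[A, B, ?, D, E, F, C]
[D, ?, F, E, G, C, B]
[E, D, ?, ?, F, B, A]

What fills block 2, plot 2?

Block 1, plot 6: block 1 has {B, C, E, D} and plot 6 has {B, F, C, A}, leaving only G.
Block 1, plot 7: block 1 has {B, C, G, E, D} and plot 7 has {B, C, A, E, D}, leaving only F.
Block 1, plot 4: block 1 has {B, F, C, G, E, D} and plot 4 has {B, C, E, D}, leaving only A.
Block 2, plot 6: block 2 has {B, F, C, E} and plot 6 has {B, F, C, A, G}, leaving only D.
Block 3, plot 1: block 3 has {A, E, D} and plot 1 has {B, F, C, A, E, D}, leaving only G.
Block 3, plot 4: block 3 has {A, G, E, D} and plot 4 has {B, C, A, E, D}, leaving only F.
Block 3, plot 5: block 3 has {F, A, G, E, D} and plot 5 has {B, F, A, G, E, D}, leaving only C.
Block 3, plot 3: block 3 has {F, C, A, G, E, D} and plot 3 has {F, E}, leaving only B.
Block 4, plot 6: block 4 has {B, F, C, A} and plot 6 has {B, F, C, A, G, D}, leaving only E.
Block 4, plot 7: block 4 has {B, F, C, A, E} and plot 7 has {B, F, C, A, E, D}, leaving only G.
Block 4, plot 3: block 4 has {B, F, C, A, G, E} and plot 3 has {B, F, E}, leaving only D.
Block 5, plot 3: block 5 has {B, F, C, A, E, D} and plot 3 has {B, F, E, D}, leaving only G.
Block 2, plot 3: block 2 has {B, F, C, E, D} and plot 3 has {B, F, G, E, D}, leaving only A.
Block 2 already has {B, F, C, A, E, D} and plot 2 already has {B, F, C, E, D}, so block 2, plot 2 must be G.

G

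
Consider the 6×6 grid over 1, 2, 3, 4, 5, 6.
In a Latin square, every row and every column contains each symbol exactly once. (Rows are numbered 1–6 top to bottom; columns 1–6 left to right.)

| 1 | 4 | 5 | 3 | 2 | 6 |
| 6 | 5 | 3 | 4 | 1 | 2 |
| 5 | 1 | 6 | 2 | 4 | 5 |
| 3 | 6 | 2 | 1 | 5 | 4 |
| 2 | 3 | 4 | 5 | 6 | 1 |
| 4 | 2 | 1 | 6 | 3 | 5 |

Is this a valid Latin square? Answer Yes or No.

No

Row 3 contains 5 twice (at columns 1 and 6), so it is not a permutation.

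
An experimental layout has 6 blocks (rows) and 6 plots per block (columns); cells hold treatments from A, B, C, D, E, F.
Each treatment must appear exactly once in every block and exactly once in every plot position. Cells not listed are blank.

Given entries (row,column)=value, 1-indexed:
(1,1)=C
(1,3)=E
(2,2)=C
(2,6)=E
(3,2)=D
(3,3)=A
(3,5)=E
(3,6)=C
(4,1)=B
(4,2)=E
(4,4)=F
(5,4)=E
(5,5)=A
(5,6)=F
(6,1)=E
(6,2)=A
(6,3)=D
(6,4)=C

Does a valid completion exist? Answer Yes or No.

No

Block 3, plot 1: block 3 has {A, C, D, E} and plot 1 has {B, C, E}, so it must be F.
Block 3, plot 4: block 3 has {A, C, D, E, F} and plot 4 has {C, E, F}, so it must be B.
Block 4, plot 3: block 4 has {B, E, F} and plot 3 has {A, D, E}, so it must be C.
Block 4, plot 5: block 4 has {B, C, E, F} and plot 5 has {A, E}, so it must be D.
Block 4, plot 6: block 4 has {B, C, D, E, F} and plot 6 has {C, E, F}, so it must be A.
Block 5, plot 1: block 5 has {A, E, F} and plot 1 has {B, C, E, F}, so it must be D.
Block 2, plot 1: block 2 has {C, E} and plot 1 has {B, C, D, E, F}, so it must be A.
Block 2, plot 4: block 2 has {A, C, E} and plot 4 has {B, C, E, F}, so it must be D.
Block 1, plot 4: block 1 has {C, E} and plot 4 has {B, C, D, E, F}, so it must be A.
Block 5, plot 2: block 5 has {A, D, E, F} and plot 2 has {A, C, D, E}, so it must be B.
Now block 5, plot 3: block 5 together with plot 3 already contain {A, B, C, D, E, F} — every symbol — so nothing can go there. The grid has no valid completion.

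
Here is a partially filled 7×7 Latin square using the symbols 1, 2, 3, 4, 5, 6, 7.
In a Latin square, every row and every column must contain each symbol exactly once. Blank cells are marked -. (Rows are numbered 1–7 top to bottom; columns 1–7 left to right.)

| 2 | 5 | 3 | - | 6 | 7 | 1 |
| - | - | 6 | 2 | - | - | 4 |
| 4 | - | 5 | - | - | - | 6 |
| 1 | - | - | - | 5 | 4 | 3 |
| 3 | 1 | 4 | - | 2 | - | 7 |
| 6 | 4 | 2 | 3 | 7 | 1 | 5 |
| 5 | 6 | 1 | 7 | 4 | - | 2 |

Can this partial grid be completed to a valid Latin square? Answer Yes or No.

Yes

No row or column among the givens repeats a symbol, and propagating forced cells runs into no contradiction.
One valid completion exists (for instance, 2 5 3 4 6 7 1 / 7 3 6 2 1 5 4 / 4 7 5 1 3 2 6 / 1 2 7 6 5 4 3 / 3 1 4 5 2 6 7 / 6 4 2 3 7 1 5 / 5 6 1 7 4 3 2).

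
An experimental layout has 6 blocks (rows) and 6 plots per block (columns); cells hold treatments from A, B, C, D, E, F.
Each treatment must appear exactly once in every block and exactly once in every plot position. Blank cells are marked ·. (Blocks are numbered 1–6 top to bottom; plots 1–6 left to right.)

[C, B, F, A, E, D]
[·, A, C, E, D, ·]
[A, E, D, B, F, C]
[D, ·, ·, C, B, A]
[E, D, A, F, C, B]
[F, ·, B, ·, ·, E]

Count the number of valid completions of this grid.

1

Block 2, plot 1: eliminating its block and plot leaves {B}.
Block 2, plot 6: eliminating its block and plot leaves {F}.
Block 4, plot 2: eliminating its block and plot leaves {F}.
Block 4, plot 3: eliminating its block and plot leaves {E}.
Block 6, plot 2: eliminating its block and plot leaves {C}.
Block 6, plot 4: eliminating its block and plot leaves {D}.
Block 6, plot 5: eliminating its block and plot leaves {A}.
Only one assignment across all blanks avoids any block or plot repeat, giving 1 completion.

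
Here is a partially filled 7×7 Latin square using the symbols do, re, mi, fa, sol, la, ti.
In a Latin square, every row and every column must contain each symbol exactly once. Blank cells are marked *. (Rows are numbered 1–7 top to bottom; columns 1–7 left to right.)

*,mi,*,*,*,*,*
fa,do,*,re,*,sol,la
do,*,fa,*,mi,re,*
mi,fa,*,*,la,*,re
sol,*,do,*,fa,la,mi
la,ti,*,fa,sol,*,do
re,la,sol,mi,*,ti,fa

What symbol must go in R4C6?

do

Row 4 already has {re, mi, fa, la} and column 6 already has {re, sol, la, ti}, so row 4, column 6 must be do.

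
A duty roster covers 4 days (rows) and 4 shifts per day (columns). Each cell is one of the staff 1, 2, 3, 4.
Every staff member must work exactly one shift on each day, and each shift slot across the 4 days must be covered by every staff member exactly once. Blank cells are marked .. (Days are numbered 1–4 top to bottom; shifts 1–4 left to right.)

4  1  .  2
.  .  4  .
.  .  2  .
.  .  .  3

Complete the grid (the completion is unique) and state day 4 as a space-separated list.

2 4 1 3

Day 4, shift 3: day 4 has {3} and shift 3 has {2, 4}, leaving only 1.
Day 4, shift 1: day 4 has {1, 3} and shift 1 has {4}, leaving only 2.
Day 4, shift 2: day 4 has {1, 2, 3} and shift 2 has {1}, leaving only 4.
So day 4 reads: 2 4 1 3.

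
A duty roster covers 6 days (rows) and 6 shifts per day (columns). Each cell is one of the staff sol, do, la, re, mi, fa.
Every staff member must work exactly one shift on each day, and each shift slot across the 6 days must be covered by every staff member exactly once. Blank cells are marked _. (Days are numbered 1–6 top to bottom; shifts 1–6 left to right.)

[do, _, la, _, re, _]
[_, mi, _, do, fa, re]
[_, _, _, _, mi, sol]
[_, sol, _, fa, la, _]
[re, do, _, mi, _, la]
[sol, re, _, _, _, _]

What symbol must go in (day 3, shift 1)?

Day 1, shift 2: day 1 has {do, la, re} and shift 2 has {sol, do, re, mi}, leaving only fa.
Day 1, shift 4: day 1 has {do, la, re, fa} and shift 4 has {do, mi, fa}, leaving only sol.
Day 1, shift 6: day 1 has {sol, do, la, re, fa} and shift 6 has {sol, la, re}, leaving only mi.
Day 2, shift 1: day 2 has {do, re, mi, fa} and shift 1 has {sol, do, re}, leaving only la.
Day 3 already has {sol, mi} and shift 1 already has {sol, do, la, re}, so day 3, shift 1 must be fa.

fa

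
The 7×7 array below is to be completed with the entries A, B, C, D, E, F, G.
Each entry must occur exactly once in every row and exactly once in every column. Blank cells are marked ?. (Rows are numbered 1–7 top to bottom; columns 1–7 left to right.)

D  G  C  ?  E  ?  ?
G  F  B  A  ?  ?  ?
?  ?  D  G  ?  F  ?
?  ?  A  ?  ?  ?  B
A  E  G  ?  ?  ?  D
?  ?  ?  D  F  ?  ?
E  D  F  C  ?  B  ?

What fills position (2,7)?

C

Row 1, column 6: row 1 has {C, D, E, G} and column 6 has {B, F}, leaving only A.
Row 1, column 7: row 1 has {A, C, D, E, G} and column 7 has {B, D}, leaving only F.
Row 1, column 4: row 1 has {A, C, D, E, F, G} and column 4 has {A, C, D, G}, leaving only B.
Row 4, column 2: row 4 has {A, B} and column 2 has {D, E, F, G}, leaving only C.
Row 4, column 1: row 4 has {A, B, C} and column 1 has {A, D, E, G}, leaving only F.
Row 4, column 4: row 4 has {A, B, C, F} and column 4 has {A, B, C, D, G}, leaving only E.
Row 5, column 4: row 5 has {A, D, E, G} and column 4 has {A, B, C, D, E, G}, leaving only F.
Row 5, column 6: row 5 has {A, D, E, F, G} and column 6 has {A, B, F}, leaving only C.
Row 5, column 5: row 5 has {A, C, D, E, F, G} and column 5 has {E, F}, leaving only B.
Row 6, column 3: row 6 has {D, F} and column 3 has {A, B, C, D, F, G}, leaving only E.
Row 6, column 6: row 6 has {D, E, F} and column 6 has {A, B, C, F}, leaving only G.
Row 4, column 6: row 4 has {A, B, C, E, F} and column 6 has {A, B, C, F, G}, leaving only D.
Row 2, column 6: row 2 has {A, B, F, G} and column 6 has {A, B, C, D, F, G}, leaving only E.
Row 2 already has {A, B, E, F, G} and column 7 already has {B, D, F}, so row 2, column 7 must be C.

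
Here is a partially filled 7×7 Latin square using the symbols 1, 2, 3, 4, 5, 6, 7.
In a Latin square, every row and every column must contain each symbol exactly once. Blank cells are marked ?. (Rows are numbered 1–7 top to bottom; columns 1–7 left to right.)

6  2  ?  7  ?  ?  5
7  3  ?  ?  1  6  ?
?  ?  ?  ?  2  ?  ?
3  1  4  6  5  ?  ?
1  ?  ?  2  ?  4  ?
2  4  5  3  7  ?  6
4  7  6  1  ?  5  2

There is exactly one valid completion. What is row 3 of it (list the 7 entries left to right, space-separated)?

5 6 3 4 2 7 1

Row 3, column 1: row 3 has {2} and column 1 has {1, 2, 3, 4, 6, 7}, leaving only 5.
Row 3, column 2: row 3 has {2, 5} and column 2 has {1, 2, 3, 4, 7}, leaving only 6.
Row 3, column 4: row 3 has {2, 5, 6} and column 4 has {1, 2, 3, 6, 7}, leaving only 4.
Row 2, column 3: row 2 has {1, 3, 6, 7} and column 3 has {4, 5, 6}, leaving only 2.
Row 2, column 4: row 2 has {1, 2, 3, 6, 7} and column 4 has {1, 2, 3, 4, 6, 7}, leaving only 5.
Row 2, column 7: row 2 has {1, 2, 3, 5, 6, 7} and column 7 has {2, 5, 6}, leaving only 4.
Row 4, column 7: row 4 has {1, 3, 4, 5, 6} and column 7 has {2, 4, 5, 6}, leaving only 7.
Row 4, column 6: row 4 has {1, 3, 4, 5, 6, 7} and column 6 has {4, 5, 6}, leaving only 2.
Row 5, column 2: row 5 has {1, 2, 4} and column 2 has {1, 2, 3, 4, 6, 7}, leaving only 5.
Row 5, column 7: row 5 has {1, 2, 4, 5} and column 7 has {2, 4, 5, 6, 7}, leaving only 3.
Row 3, column 7: row 3 has {2, 4, 5, 6} and column 7 has {2, 3, 4, 5, 6, 7}, leaving only 1.
Row 5, column 3: row 5 has {1, 2, 3, 4, 5} and column 3 has {2, 4, 5, 6}, leaving only 7.
Row 3, column 3: row 3 has {1, 2, 4, 5, 6} and column 3 has {2, 4, 5, 6, 7}, leaving only 3.
Row 3, column 6: row 3 has {1, 2, 3, 4, 5, 6} and column 6 has {2, 4, 5, 6}, leaving only 7.
So row 3 reads: 5 6 3 4 2 7 1.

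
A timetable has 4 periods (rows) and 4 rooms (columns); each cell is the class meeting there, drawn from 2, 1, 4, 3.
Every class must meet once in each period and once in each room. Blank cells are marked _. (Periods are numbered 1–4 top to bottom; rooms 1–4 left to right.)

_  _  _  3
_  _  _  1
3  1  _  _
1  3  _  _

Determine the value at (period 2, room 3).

Period 2, room 3 is narrowed to {2, 4, 3}.
If it were 2, then period 2, room 2 would be left with no valid symbol.
If it were 4, then period 2, room 2 would be left with no valid symbol.
So period 2, room 3 must be 3.

3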